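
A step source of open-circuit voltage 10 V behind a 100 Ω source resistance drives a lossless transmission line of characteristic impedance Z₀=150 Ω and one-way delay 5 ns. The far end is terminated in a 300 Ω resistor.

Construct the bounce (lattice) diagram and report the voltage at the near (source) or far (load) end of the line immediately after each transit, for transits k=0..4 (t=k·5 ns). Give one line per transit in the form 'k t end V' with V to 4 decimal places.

Γ_L=0.333333, Γ_S=-0.200000; launch V₁=10·150/250=6.000000
k=0 src: V=6.0000
k=1 load: inc=6.000000, refl=6.000000·0.333333=2.0000; V=0.000000+6.000000+2.000000=8.0000
k=2 src: inc=2.000000, refl=2.000000·-0.200000=-0.4000; V=6.000000+2.000000+-0.400000=7.6000
k=3 load: inc=-0.400000, refl=-0.400000·0.333333=-0.1333; V=8.000000+-0.400000+-0.133333=7.4667
k=4 src: inc=-0.133333, refl=-0.133333·-0.200000=0.0267; V=7.600000+-0.133333+0.026667=7.4933

0 0 source 6.0000
1 5 load 8.0000
2 10 source 7.6000
3 15 load 7.4667
4 20 source 7.4933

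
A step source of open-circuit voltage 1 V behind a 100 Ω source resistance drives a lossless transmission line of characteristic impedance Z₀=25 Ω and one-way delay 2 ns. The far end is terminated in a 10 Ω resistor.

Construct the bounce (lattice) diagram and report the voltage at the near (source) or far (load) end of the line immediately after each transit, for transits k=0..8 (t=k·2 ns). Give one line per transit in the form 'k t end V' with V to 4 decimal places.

Γ_L=-0.428571, Γ_S=0.600000; launch V₁=1·25/125=0.200000
k=0 src: V=0.2000
k=1 load: inc=0.200000, refl=0.200000·-0.428571=-0.0857; V=0.000000+0.200000+-0.085714=0.1143
k=2 src: inc=-0.085714, refl=-0.085714·0.600000=-0.0514; V=0.200000+-0.085714+-0.051429=0.0629
k=3 load: inc=-0.051429, refl=-0.051429·-0.428571=0.0220; V=0.114286+-0.051429+0.022041=0.0849
k=4 src: inc=0.022041, refl=0.022041·0.600000=0.0132; V=0.062857+0.022041+0.013224=0.0981
k=5 load: inc=0.013224, refl=0.013224·-0.428571=-0.0057; V=0.084898+0.013224+-0.005668=0.0925
k=6 src: inc=-0.005668, refl=-0.005668·0.600000=-0.0034; V=0.098122+-0.005668+-0.003401=0.0891
k=7 load: inc=-0.003401, refl=-0.003401·-0.428571=0.0015; V=0.092455+-0.003401+0.001457=0.0905
k=8 src: inc=0.001457, refl=0.001457·0.600000=0.0009; V=0.089054+0.001457+0.000874=0.0914

0 0 source 0.2000
1 2 load 0.1143
2 4 source 0.0629
3 6 load 0.0849
4 8 source 0.0981
5 10 load 0.0925
6 12 source 0.0891
7 14 load 0.0905
8 16 source 0.0914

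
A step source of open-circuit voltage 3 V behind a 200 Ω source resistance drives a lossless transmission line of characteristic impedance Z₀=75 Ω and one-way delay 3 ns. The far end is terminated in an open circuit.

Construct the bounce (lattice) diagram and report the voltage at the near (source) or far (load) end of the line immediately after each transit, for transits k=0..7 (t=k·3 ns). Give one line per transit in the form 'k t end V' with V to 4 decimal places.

Γ_L=1.000000, Γ_S=0.454545; launch V₁=3·75/275=0.818182
k=0 src: V=0.8182
k=1 load: inc=0.818182, refl=0.818182·1.000000=0.8182; V=0.000000+0.818182+0.818182=1.6364
k=2 src: inc=0.818182, refl=0.818182·0.454545=0.3719; V=0.818182+0.818182+0.371901=2.0083
k=3 load: inc=0.371901, refl=0.371901·1.000000=0.3719; V=1.636364+0.371901+0.371901=2.3802
k=4 src: inc=0.371901, refl=0.371901·0.454545=0.1690; V=2.008264+0.371901+0.169046=2.5492
k=5 load: inc=0.169046, refl=0.169046·1.000000=0.1690; V=2.380165+0.169046+0.169046=2.7183
k=6 src: inc=0.169046, refl=0.169046·0.454545=0.0768; V=2.549211+0.169046+0.076839=2.7951
k=7 load: inc=0.076839, refl=0.076839·1.000000=0.0768; V=2.718257+0.076839+0.076839=2.8719

0 0 source 0.8182
1 3 load 1.6364
2 6 source 2.0083
3 9 load 2.3802
4 12 source 2.5492
5 15 load 2.7183
6 18 source 2.7951
7 21 load 2.8719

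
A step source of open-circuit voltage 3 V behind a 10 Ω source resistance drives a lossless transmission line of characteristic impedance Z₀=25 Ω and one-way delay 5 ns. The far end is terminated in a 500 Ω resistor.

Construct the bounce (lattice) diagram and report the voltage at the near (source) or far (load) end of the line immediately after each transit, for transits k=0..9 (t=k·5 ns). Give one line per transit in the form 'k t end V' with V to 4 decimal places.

0 0 source 2.1429
1 5 load 4.0816
2 10 source 3.2507
3 15 load 2.4990
4 20 source 2.8211
5 25 load 3.1126
6 30 source 2.9877
7 35 load 2.8747
8 40 source 2.9231
9 45 load 2.9670

Γ_L=0.904762, Γ_S=-0.428571; launch V₁=3·25/35=2.142857
k=0 src: V=2.1429
k=1 load: inc=2.142857, refl=2.142857·0.904762=1.9388; V=0.000000+2.142857+1.938776=4.0816
k=2 src: inc=1.938776, refl=1.938776·-0.428571=-0.8309; V=2.142857+1.938776+-0.830904=3.2507
k=3 load: inc=-0.830904, refl=-0.830904·0.904762=-0.7518; V=4.081633+-0.830904+-0.751770=2.4990
k=4 src: inc=-0.751770, refl=-0.751770·-0.428571=0.3222; V=3.250729+-0.751770+0.322187=2.8211
k=5 load: inc=0.322187, refl=0.322187·0.904762=0.2915; V=2.498959+0.322187+0.291503=3.1126
k=6 src: inc=0.291503, refl=0.291503·-0.428571=-0.1249; V=2.821146+0.291503+-0.124930=2.9877
k=7 load: inc=-0.124930, refl=-0.124930·0.904762=-0.1130; V=3.112649+-0.124930+-0.113032=2.8747
k=8 src: inc=-0.113032, refl=-0.113032·-0.428571=0.0484; V=2.987719+-0.113032+0.048442=2.9231
k=9 load: inc=0.048442, refl=0.048442·0.904762=0.0438; V=2.874687+0.048442+0.043829=2.9670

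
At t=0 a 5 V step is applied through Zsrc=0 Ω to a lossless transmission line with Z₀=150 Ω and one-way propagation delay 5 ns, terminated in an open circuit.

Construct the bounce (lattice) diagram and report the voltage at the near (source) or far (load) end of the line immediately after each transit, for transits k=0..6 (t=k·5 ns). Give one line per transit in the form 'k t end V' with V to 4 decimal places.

Γ_L=1.000000, Γ_S=-1.000000; launch V₁=5·150/150=5.000000
k=0 src: V=5.0000
k=1 load: inc=5.000000, refl=5.000000·1.000000=5.0000; V=0.000000+5.000000+5.000000=10.0000
k=2 src: inc=5.000000, refl=5.000000·-1.000000=-5.0000; V=5.000000+5.000000+-5.000000=5.0000
k=3 load: inc=-5.000000, refl=-5.000000·1.000000=-5.0000; V=10.000000+-5.000000+-5.000000=0.0000
k=4 src: inc=-5.000000, refl=-5.000000·-1.000000=5.0000; V=5.000000+-5.000000+5.000000=5.0000
k=5 load: inc=5.000000, refl=5.000000·1.000000=5.0000; V=0.000000+5.000000+5.000000=10.0000
k=6 src: inc=5.000000, refl=5.000000·-1.000000=-5.0000; V=5.000000+5.000000+-5.000000=5.0000

0 0 source 5.0000
1 5 load 10.0000
2 10 source 5.0000
3 15 load 0.0000
4 20 source 5.0000
5 25 load 10.0000
6 30 source 5.0000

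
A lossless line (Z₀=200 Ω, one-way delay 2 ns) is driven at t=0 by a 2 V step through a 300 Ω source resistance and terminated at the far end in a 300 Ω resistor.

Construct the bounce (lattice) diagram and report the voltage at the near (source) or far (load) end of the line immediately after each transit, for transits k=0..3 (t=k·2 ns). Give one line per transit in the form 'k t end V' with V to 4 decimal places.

Γ_L=0.200000, Γ_S=0.200000; launch V₁=2·200/500=0.800000
k=0 src: V=0.8000
k=1 load: inc=0.800000, refl=0.800000·0.200000=0.1600; V=0.000000+0.800000+0.160000=0.9600
k=2 src: inc=0.160000, refl=0.160000·0.200000=0.0320; V=0.800000+0.160000+0.032000=0.9920
k=3 load: inc=0.032000, refl=0.032000·0.200000=0.0064; V=0.960000+0.032000+0.006400=0.9984

0 0 source 0.8000
1 2 load 0.9600
2 4 source 0.9920
3 6 load 0.9984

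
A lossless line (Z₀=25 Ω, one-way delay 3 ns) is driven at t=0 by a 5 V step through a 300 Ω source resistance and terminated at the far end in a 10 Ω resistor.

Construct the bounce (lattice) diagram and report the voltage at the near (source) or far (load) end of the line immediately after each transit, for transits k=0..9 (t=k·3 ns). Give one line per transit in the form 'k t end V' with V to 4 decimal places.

Γ_L=-0.428571, Γ_S=0.846154; launch V₁=5·25/325=0.384615
k=0 src: V=0.3846
k=1 load: inc=0.384615, refl=0.384615·-0.428571=-0.1648; V=0.000000+0.384615+-0.164835=0.2198
k=2 src: inc=-0.164835, refl=-0.164835·0.846154=-0.1395; V=0.384615+-0.164835+-0.139476=0.0803
k=3 load: inc=-0.139476, refl=-0.139476·-0.428571=0.0598; V=0.219780+-0.139476+0.059775=0.1401
k=4 src: inc=0.059775, refl=0.059775·0.846154=0.0506; V=0.080304+0.059775+0.050579=0.1907
k=5 load: inc=0.050579, refl=0.050579·-0.428571=-0.0217; V=0.140080+0.050579+-0.021677=0.1690
k=6 src: inc=-0.021677, refl=-0.021677·0.846154=-0.0183; V=0.190659+-0.021677+-0.018342=0.1506
k=7 load: inc=-0.018342, refl=-0.018342·-0.428571=0.0079; V=0.168982+-0.018342+0.007861=0.1585
k=8 src: inc=0.007861, refl=0.007861·0.846154=0.0067; V=0.150640+0.007861+0.006651=0.1652
k=9 load: inc=0.006651, refl=0.006651·-0.428571=-0.0029; V=0.158501+0.006651+-0.002851=0.1623

0 0 source 0.3846
1 3 load 0.2198
2 6 source 0.0803
3 9 load 0.1401
4 12 source 0.1907
5 15 load 0.1690
6 18 source 0.1506
7 21 load 0.1585
8 24 source 0.1652
9 27 load 0.1623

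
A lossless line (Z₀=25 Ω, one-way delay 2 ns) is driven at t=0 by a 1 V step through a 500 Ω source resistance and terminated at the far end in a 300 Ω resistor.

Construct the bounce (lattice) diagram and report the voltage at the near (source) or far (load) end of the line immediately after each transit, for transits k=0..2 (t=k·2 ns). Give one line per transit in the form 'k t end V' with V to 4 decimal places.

0 0 source 0.0476
1 2 load 0.0879
2 4 source 0.1244

Γ_L=0.846154, Γ_S=0.904762; launch V₁=1·25/525=0.047619
k=0 src: V=0.0476
k=1 load: inc=0.047619, refl=0.047619·0.846154=0.0403; V=0.000000+0.047619+0.040293=0.0879
k=2 src: inc=0.040293, refl=0.040293·0.904762=0.0365; V=0.047619+0.040293+0.036456=0.1244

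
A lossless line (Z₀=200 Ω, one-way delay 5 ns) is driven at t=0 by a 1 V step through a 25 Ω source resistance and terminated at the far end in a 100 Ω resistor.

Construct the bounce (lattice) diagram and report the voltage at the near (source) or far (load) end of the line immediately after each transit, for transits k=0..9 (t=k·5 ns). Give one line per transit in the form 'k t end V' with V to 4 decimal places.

Γ_L=-0.333333, Γ_S=-0.777778; launch V₁=1·200/225=0.888889
k=0 src: V=0.8889
k=1 load: inc=0.888889, refl=0.888889·-0.333333=-0.2963; V=0.000000+0.888889+-0.296296=0.5926
k=2 src: inc=-0.296296, refl=-0.296296·-0.777778=0.2305; V=0.888889+-0.296296+0.230453=0.8230
k=3 load: inc=0.230453, refl=0.230453·-0.333333=-0.0768; V=0.592593+0.230453+-0.076818=0.7462
k=4 src: inc=-0.076818, refl=-0.076818·-0.777778=0.0597; V=0.823045+-0.076818+0.059747=0.8060
k=5 load: inc=0.059747, refl=0.059747·-0.333333=-0.0199; V=0.746228+0.059747+-0.019916=0.7861
k=6 src: inc=-0.019916, refl=-0.019916·-0.777778=0.0155; V=0.805975+-0.019916+0.015490=0.8015
k=7 load: inc=0.015490, refl=0.015490·-0.333333=-0.0052; V=0.786059+0.015490+-0.005163=0.7964
k=8 src: inc=-0.005163, refl=-0.005163·-0.777778=0.0040; V=0.801549+-0.005163+0.004016=0.8004
k=9 load: inc=0.004016, refl=0.004016·-0.333333=-0.0013; V=0.796386+0.004016+-0.001339=0.7991

0 0 source 0.8889
1 5 load 0.5926
2 10 source 0.8230
3 15 load 0.7462
4 20 source 0.8060
5 25 load 0.7861
6 30 source 0.8015
7 35 load 0.7964
8 40 source 0.8004
9 45 load 0.7991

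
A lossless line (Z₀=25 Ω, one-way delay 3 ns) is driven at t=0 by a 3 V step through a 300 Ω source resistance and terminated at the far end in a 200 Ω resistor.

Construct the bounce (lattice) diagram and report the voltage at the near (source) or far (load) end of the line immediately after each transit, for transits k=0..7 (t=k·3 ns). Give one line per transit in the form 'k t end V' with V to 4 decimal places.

Γ_L=0.777778, Γ_S=0.846154; launch V₁=3·25/325=0.230769
k=0 src: V=0.2308
k=1 load: inc=0.230769, refl=0.230769·0.777778=0.1795; V=0.000000+0.230769+0.179487=0.4103
k=2 src: inc=0.179487, refl=0.179487·0.846154=0.1519; V=0.230769+0.179487+0.151874=0.5621
k=3 load: inc=0.151874, refl=0.151874·0.777778=0.1181; V=0.410256+0.151874+0.118124=0.6803
k=4 src: inc=0.118124, refl=0.118124·0.846154=0.1000; V=0.562130+0.118124+0.099951=0.7802
k=5 load: inc=0.099951, refl=0.099951·0.777778=0.0777; V=0.680254+0.099951+0.077740=0.8579
k=6 src: inc=0.077740, refl=0.077740·0.846154=0.0658; V=0.780205+0.077740+0.065780=0.9237
k=7 load: inc=0.065780, refl=0.065780·0.777778=0.0512; V=0.857945+0.065780+0.051162=0.9749

0 0 source 0.2308
1 3 load 0.4103
2 6 source 0.5621
3 9 load 0.6803
4 12 source 0.7802
5 15 load 0.8579
6 18 source 0.9237
7 21 load 0.9749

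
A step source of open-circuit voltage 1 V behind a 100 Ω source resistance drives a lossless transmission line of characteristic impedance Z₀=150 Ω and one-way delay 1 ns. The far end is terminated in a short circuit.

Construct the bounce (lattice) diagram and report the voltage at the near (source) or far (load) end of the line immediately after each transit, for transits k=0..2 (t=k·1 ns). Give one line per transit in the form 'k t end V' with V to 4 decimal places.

Γ_L=-1.000000, Γ_S=-0.200000; launch V₁=1·150/250=0.600000
k=0 src: V=0.6000
k=1 load: inc=0.600000, refl=0.600000·-1.000000=-0.6000; V=0.000000+0.600000+-0.600000=0.0000
k=2 src: inc=-0.600000, refl=-0.600000·-0.200000=0.1200; V=0.600000+-0.600000+0.120000=0.1200

0 0 source 0.6000
1 1 load 0.0000
2 2 source 0.1200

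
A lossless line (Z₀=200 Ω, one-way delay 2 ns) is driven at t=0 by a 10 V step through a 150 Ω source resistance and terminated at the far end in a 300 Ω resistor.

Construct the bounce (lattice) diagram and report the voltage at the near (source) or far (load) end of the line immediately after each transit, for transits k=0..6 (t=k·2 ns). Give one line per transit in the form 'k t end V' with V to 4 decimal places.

0 0 source 5.7143
1 2 load 6.8571
2 4 source 6.6939
3 6 load 6.6612
4 8 source 6.6659
5 10 load 6.6668
6 12 source 6.6667

Γ_L=0.200000, Γ_S=-0.142857; launch V₁=10·200/350=5.714286
k=0 src: V=5.7143
k=1 load: inc=5.714286, refl=5.714286·0.200000=1.1429; V=0.000000+5.714286+1.142857=6.8571
k=2 src: inc=1.142857, refl=1.142857·-0.142857=-0.1633; V=5.714286+1.142857+-0.163265=6.6939
k=3 load: inc=-0.163265, refl=-0.163265·0.200000=-0.0327; V=6.857143+-0.163265+-0.032653=6.6612
k=4 src: inc=-0.032653, refl=-0.032653·-0.142857=0.0047; V=6.693878+-0.032653+0.004665=6.6659
k=5 load: inc=0.004665, refl=0.004665·0.200000=0.0009; V=6.661224+0.004665+0.000933=6.6668
k=6 src: inc=0.000933, refl=0.000933·-0.142857=-0.0001; V=6.665889+0.000933+-0.000133=6.6667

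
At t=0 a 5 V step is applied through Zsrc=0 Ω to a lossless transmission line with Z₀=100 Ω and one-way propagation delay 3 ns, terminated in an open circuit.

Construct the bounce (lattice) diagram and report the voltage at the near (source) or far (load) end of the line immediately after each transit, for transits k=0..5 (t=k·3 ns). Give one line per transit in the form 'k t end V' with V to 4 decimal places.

Γ_L=1.000000, Γ_S=-1.000000; launch V₁=5·100/100=5.000000
k=0 src: V=5.0000
k=1 load: inc=5.000000, refl=5.000000·1.000000=5.0000; V=0.000000+5.000000+5.000000=10.0000
k=2 src: inc=5.000000, refl=5.000000·-1.000000=-5.0000; V=5.000000+5.000000+-5.000000=5.0000
k=3 load: inc=-5.000000, refl=-5.000000·1.000000=-5.0000; V=10.000000+-5.000000+-5.000000=0.0000
k=4 src: inc=-5.000000, refl=-5.000000·-1.000000=5.0000; V=5.000000+-5.000000+5.000000=5.0000
k=5 load: inc=5.000000, refl=5.000000·1.000000=5.0000; V=0.000000+5.000000+5.000000=10.0000

0 0 source 5.0000
1 3 load 10.0000
2 6 source 5.0000
3 9 load 0.0000
4 12 source 5.0000
5 15 load 10.0000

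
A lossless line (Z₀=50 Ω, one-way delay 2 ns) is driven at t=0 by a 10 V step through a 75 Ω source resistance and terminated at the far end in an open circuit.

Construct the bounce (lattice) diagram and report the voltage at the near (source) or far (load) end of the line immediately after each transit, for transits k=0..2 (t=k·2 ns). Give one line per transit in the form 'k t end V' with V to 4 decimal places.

Γ_L=1.000000, Γ_S=0.200000; launch V₁=10·50/125=4.000000
k=0 src: V=4.0000
k=1 load: inc=4.000000, refl=4.000000·1.000000=4.0000; V=0.000000+4.000000+4.000000=8.0000
k=2 src: inc=4.000000, refl=4.000000·0.200000=0.8000; V=4.000000+4.000000+0.800000=8.8000

0 0 source 4.0000
1 2 load 8.0000
2 4 source 8.8000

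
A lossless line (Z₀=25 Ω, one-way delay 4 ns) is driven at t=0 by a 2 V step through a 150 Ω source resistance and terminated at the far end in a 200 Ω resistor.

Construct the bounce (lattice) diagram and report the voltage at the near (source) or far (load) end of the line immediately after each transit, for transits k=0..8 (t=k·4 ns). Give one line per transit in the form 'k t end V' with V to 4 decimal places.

Γ_L=0.777778, Γ_S=0.714286; launch V₁=2·25/175=0.285714
k=0 src: V=0.2857
k=1 load: inc=0.285714, refl=0.285714·0.777778=0.2222; V=0.000000+0.285714+0.222222=0.5079
k=2 src: inc=0.222222, refl=0.222222·0.714286=0.1587; V=0.285714+0.222222+0.158730=0.6667
k=3 load: inc=0.158730, refl=0.158730·0.777778=0.1235; V=0.507937+0.158730+0.123457=0.7901
k=4 src: inc=0.123457, refl=0.123457·0.714286=0.0882; V=0.666667+0.123457+0.088183=0.8783
k=5 load: inc=0.088183, refl=0.088183·0.777778=0.0686; V=0.790123+0.088183+0.068587=0.9469
k=6 src: inc=0.068587, refl=0.068587·0.714286=0.0490; V=0.878307+0.068587+0.048991=0.9959
k=7 load: inc=0.048991, refl=0.048991·0.777778=0.0381; V=0.946894+0.048991+0.038104=1.0340
k=8 src: inc=0.038104, refl=0.038104·0.714286=0.0272; V=0.995885+0.038104+0.027217=1.0612

0 0 source 0.2857
1 4 load 0.5079
2 8 source 0.6667
3 12 load 0.7901
4 16 source 0.8783
5 20 load 0.9469
6 24 source 0.9959
7 28 load 1.0340
8 32 source 1.0612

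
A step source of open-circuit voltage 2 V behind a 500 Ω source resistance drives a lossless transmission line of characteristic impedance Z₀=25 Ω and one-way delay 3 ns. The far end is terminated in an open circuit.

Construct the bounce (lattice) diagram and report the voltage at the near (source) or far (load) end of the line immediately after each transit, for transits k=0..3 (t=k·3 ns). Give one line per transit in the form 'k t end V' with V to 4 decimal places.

0 0 source 0.0952
1 3 load 0.1905
2 6 source 0.2766
3 9 load 0.3628

Γ_L=1.000000, Γ_S=0.904762; launch V₁=2·25/525=0.095238
k=0 src: V=0.0952
k=1 load: inc=0.095238, refl=0.095238·1.000000=0.0952; V=0.000000+0.095238+0.095238=0.1905
k=2 src: inc=0.095238, refl=0.095238·0.904762=0.0862; V=0.095238+0.095238+0.086168=0.2766
k=3 load: inc=0.086168, refl=0.086168·1.000000=0.0862; V=0.190476+0.086168+0.086168=0.3628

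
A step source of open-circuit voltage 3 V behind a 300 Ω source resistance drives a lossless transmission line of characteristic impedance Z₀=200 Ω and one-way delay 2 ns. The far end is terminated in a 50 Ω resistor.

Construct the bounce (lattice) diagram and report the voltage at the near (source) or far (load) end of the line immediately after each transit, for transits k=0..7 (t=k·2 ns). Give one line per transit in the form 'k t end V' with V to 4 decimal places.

0 0 source 1.2000
1 2 load 0.4800
2 4 source 0.3360
3 6 load 0.4224
4 8 source 0.4397
5 10 load 0.4293
6 12 source 0.4272
7 14 load 0.4285

Γ_L=-0.600000, Γ_S=0.200000; launch V₁=3·200/500=1.200000
k=0 src: V=1.2000
k=1 load: inc=1.200000, refl=1.200000·-0.600000=-0.7200; V=0.000000+1.200000+-0.720000=0.4800
k=2 src: inc=-0.720000, refl=-0.720000·0.200000=-0.1440; V=1.200000+-0.720000+-0.144000=0.3360
k=3 load: inc=-0.144000, refl=-0.144000·-0.600000=0.0864; V=0.480000+-0.144000+0.086400=0.4224
k=4 src: inc=0.086400, refl=0.086400·0.200000=0.0173; V=0.336000+0.086400+0.017280=0.4397
k=5 load: inc=0.017280, refl=0.017280·-0.600000=-0.0104; V=0.422400+0.017280+-0.010368=0.4293
k=6 src: inc=-0.010368, refl=-0.010368·0.200000=-0.0021; V=0.439680+-0.010368+-0.002074=0.4272
k=7 load: inc=-0.002074, refl=-0.002074·-0.600000=0.0012; V=0.429312+-0.002074+0.001244=0.4285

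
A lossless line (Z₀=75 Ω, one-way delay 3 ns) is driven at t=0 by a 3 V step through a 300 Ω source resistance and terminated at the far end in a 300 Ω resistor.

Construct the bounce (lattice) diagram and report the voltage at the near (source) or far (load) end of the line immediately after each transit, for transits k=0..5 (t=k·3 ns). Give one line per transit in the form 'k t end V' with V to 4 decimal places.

0 0 source 0.6000
1 3 load 0.9600
2 6 source 1.1760
3 9 load 1.3056
4 12 source 1.3834
5 15 load 1.4300

Γ_L=0.600000, Γ_S=0.600000; launch V₁=3·75/375=0.600000
k=0 src: V=0.6000
k=1 load: inc=0.600000, refl=0.600000·0.600000=0.3600; V=0.000000+0.600000+0.360000=0.9600
k=2 src: inc=0.360000, refl=0.360000·0.600000=0.2160; V=0.600000+0.360000+0.216000=1.1760
k=3 load: inc=0.216000, refl=0.216000·0.600000=0.1296; V=0.960000+0.216000+0.129600=1.3056
k=4 src: inc=0.129600, refl=0.129600·0.600000=0.0778; V=1.176000+0.129600+0.077760=1.3834
k=5 load: inc=0.077760, refl=0.077760·0.600000=0.0467; V=1.305600+0.077760+0.046656=1.4300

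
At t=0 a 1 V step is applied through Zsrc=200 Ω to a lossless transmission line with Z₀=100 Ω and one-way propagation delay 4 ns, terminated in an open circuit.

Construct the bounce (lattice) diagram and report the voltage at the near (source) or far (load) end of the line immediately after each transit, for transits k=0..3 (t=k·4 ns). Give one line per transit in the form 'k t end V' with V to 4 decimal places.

Γ_L=1.000000, Γ_S=0.333333; launch V₁=1·100/300=0.333333
k=0 src: V=0.3333
k=1 load: inc=0.333333, refl=0.333333·1.000000=0.3333; V=0.000000+0.333333+0.333333=0.6667
k=2 src: inc=0.333333, refl=0.333333·0.333333=0.1111; V=0.333333+0.333333+0.111111=0.7778
k=3 load: inc=0.111111, refl=0.111111·1.000000=0.1111; V=0.666667+0.111111+0.111111=0.8889

0 0 source 0.3333
1 4 load 0.6667
2 8 source 0.7778
3 12 load 0.8889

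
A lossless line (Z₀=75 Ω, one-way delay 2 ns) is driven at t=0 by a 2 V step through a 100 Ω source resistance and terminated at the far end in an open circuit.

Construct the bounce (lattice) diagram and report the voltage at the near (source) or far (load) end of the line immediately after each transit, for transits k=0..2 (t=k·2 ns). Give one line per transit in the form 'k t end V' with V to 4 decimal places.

0 0 source 0.8571
1 2 load 1.7143
2 4 source 1.8367

Γ_L=1.000000, Γ_S=0.142857; launch V₁=2·75/175=0.857143
k=0 src: V=0.8571
k=1 load: inc=0.857143, refl=0.857143·1.000000=0.8571; V=0.000000+0.857143+0.857143=1.7143
k=2 src: inc=0.857143, refl=0.857143·0.142857=0.1224; V=0.857143+0.857143+0.122449=1.8367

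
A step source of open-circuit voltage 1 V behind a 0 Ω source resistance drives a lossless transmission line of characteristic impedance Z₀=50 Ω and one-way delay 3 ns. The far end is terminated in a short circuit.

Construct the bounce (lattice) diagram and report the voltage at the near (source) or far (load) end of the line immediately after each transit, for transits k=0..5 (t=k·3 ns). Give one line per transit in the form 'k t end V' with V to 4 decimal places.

Γ_L=-1.000000, Γ_S=-1.000000; launch V₁=1·50/50=1.000000
k=0 src: V=1.0000
k=1 load: inc=1.000000, refl=1.000000·-1.000000=-1.0000; V=0.000000+1.000000+-1.000000=0.0000
k=2 src: inc=-1.000000, refl=-1.000000·-1.000000=1.0000; V=1.000000+-1.000000+1.000000=1.0000
k=3 load: inc=1.000000, refl=1.000000·-1.000000=-1.0000; V=0.000000+1.000000+-1.000000=0.0000
k=4 src: inc=-1.000000, refl=-1.000000·-1.000000=1.0000; V=1.000000+-1.000000+1.000000=1.0000
k=5 load: inc=1.000000, refl=1.000000·-1.000000=-1.0000; V=0.000000+1.000000+-1.000000=0.0000

0 0 source 1.0000
1 3 load 0.0000
2 6 source 1.0000
3 9 load 0.0000
4 12 source 1.0000
5 15 load 0.0000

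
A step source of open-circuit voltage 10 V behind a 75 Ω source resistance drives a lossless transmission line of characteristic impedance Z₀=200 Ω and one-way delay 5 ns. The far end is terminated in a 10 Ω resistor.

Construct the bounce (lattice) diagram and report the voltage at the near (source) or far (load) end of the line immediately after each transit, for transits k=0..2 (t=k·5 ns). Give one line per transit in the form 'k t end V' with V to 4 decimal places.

0 0 source 7.2727
1 5 load 0.6926
2 10 source 3.6836

Γ_L=-0.904762, Γ_S=-0.454545; launch V₁=10·200/275=7.272727
k=0 src: V=7.2727
k=1 load: inc=7.272727, refl=7.272727·-0.904762=-6.5801; V=0.000000+7.272727+-6.580087=0.6926
k=2 src: inc=-6.580087, refl=-6.580087·-0.454545=2.9909; V=7.272727+-6.580087+2.990948=3.6836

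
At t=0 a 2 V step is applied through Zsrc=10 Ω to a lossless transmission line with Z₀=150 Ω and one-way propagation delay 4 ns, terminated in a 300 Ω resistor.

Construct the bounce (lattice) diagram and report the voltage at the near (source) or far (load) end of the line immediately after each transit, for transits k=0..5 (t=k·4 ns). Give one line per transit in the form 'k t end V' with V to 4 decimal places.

Γ_L=0.333333, Γ_S=-0.875000; launch V₁=2·150/160=1.875000
k=0 src: V=1.8750
k=1 load: inc=1.875000, refl=1.875000·0.333333=0.6250; V=0.000000+1.875000+0.625000=2.5000
k=2 src: inc=0.625000, refl=0.625000·-0.875000=-0.5469; V=1.875000+0.625000+-0.546875=1.9531
k=3 load: inc=-0.546875, refl=-0.546875·0.333333=-0.1823; V=2.500000+-0.546875+-0.182292=1.7708
k=4 src: inc=-0.182292, refl=-0.182292·-0.875000=0.1595; V=1.953125+-0.182292+0.159505=1.9303
k=5 load: inc=0.159505, refl=0.159505·0.333333=0.0532; V=1.770833+0.159505+0.053168=1.9835

0 0 source 1.8750
1 4 load 2.5000
2 8 source 1.9531
3 12 load 1.7708
4 16 source 1.9303
5 20 load 1.9835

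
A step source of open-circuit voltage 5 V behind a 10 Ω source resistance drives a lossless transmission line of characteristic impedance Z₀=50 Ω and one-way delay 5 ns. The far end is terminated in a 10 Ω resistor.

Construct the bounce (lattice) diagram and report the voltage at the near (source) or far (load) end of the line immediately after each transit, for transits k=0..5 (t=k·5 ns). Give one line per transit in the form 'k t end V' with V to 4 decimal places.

0 0 source 4.1667
1 5 load 1.3889
2 10 source 3.2407
3 15 load 2.0062
4 20 source 2.8292
5 25 load 2.2805

Γ_L=-0.666667, Γ_S=-0.666667; launch V₁=5·50/60=4.166667
k=0 src: V=4.1667
k=1 load: inc=4.166667, refl=4.166667·-0.666667=-2.7778; V=0.000000+4.166667+-2.777778=1.3889
k=2 src: inc=-2.777778, refl=-2.777778·-0.666667=1.8519; V=4.166667+-2.777778+1.851852=3.2407
k=3 load: inc=1.851852, refl=1.851852·-0.666667=-1.2346; V=1.388889+1.851852+-1.234568=2.0062
k=4 src: inc=-1.234568, refl=-1.234568·-0.666667=0.8230; V=3.240741+-1.234568+0.823045=2.8292
k=5 load: inc=0.823045, refl=0.823045·-0.666667=-0.5487; V=2.006173+0.823045+-0.548697=2.2805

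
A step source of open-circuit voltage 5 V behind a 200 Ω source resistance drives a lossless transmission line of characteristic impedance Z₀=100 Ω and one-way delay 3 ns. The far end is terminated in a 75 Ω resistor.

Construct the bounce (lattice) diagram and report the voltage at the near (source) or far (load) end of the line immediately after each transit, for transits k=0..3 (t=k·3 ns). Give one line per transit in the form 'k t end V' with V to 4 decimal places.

Γ_L=-0.142857, Γ_S=0.333333; launch V₁=5·100/300=1.666667
k=0 src: V=1.6667
k=1 load: inc=1.666667, refl=1.666667·-0.142857=-0.2381; V=0.000000+1.666667+-0.238095=1.4286
k=2 src: inc=-0.238095, refl=-0.238095·0.333333=-0.0794; V=1.666667+-0.238095+-0.079365=1.3492
k=3 load: inc=-0.079365, refl=-0.079365·-0.142857=0.0113; V=1.428571+-0.079365+0.011338=1.3605

0 0 source 1.6667
1 3 load 1.4286
2 6 source 1.3492
3 9 load 1.3605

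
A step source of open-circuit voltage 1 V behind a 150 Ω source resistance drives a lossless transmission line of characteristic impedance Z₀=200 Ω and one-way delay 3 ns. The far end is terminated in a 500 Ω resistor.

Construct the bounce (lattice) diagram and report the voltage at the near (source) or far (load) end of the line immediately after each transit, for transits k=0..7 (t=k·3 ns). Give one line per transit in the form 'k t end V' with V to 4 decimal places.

Γ_L=0.428571, Γ_S=-0.142857; launch V₁=1·200/350=0.571429
k=0 src: V=0.5714
k=1 load: inc=0.571429, refl=0.571429·0.428571=0.2449; V=0.000000+0.571429+0.244898=0.8163
k=2 src: inc=0.244898, refl=0.244898·-0.142857=-0.0350; V=0.571429+0.244898+-0.034985=0.7813
k=3 load: inc=-0.034985, refl=-0.034985·0.428571=-0.0150; V=0.816327+-0.034985+-0.014994=0.7663
k=4 src: inc=-0.014994, refl=-0.014994·-0.142857=0.0021; V=0.781341+-0.014994+0.002142=0.7685
k=5 load: inc=0.002142, refl=0.002142·0.428571=0.0009; V=0.766347+0.002142+0.000918=0.7694
k=6 src: inc=0.000918, refl=0.000918·-0.142857=-0.0001; V=0.768489+0.000918+-0.000131=0.7693
k=7 load: inc=-0.000131, refl=-0.000131·0.428571=-0.0001; V=0.769407+-0.000131+-0.000056=0.7692

0 0 source 0.5714
1 3 load 0.8163
2 6 source 0.7813
3 9 load 0.7663
4 12 source 0.7685
5 15 load 0.7694
6 18 source 0.7693
7 21 load 0.7692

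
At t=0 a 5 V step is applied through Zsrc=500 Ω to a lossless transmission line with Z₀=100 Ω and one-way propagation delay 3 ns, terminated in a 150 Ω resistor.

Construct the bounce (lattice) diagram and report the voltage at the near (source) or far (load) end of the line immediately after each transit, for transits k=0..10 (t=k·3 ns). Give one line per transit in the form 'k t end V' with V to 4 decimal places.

0 0 source 0.8333
1 3 load 1.0000
2 6 source 1.1111
3 9 load 1.1333
4 12 source 1.1481
5 15 load 1.1511
6 18 source 1.1531
7 21 load 1.1535
8 24 source 1.1537
9 27 load 1.1538
10 30 source 1.1538

Γ_L=0.200000, Γ_S=0.666667; launch V₁=5·100/600=0.833333
k=0 src: V=0.8333
k=1 load: inc=0.833333, refl=0.833333·0.200000=0.1667; V=0.000000+0.833333+0.166667=1.0000
k=2 src: inc=0.166667, refl=0.166667·0.666667=0.1111; V=0.833333+0.166667+0.111111=1.1111
k=3 load: inc=0.111111, refl=0.111111·0.200000=0.0222; V=1.000000+0.111111+0.022222=1.1333
k=4 src: inc=0.022222, refl=0.022222·0.666667=0.0148; V=1.111111+0.022222+0.014815=1.1481
k=5 load: inc=0.014815, refl=0.014815·0.200000=0.0030; V=1.133333+0.014815+0.002963=1.1511
k=6 src: inc=0.002963, refl=0.002963·0.666667=0.0020; V=1.148148+0.002963+0.001975=1.1531
k=7 load: inc=0.001975, refl=0.001975·0.200000=0.0004; V=1.151111+0.001975+0.000395=1.1535
k=8 src: inc=0.000395, refl=0.000395·0.666667=0.0003; V=1.153086+0.000395+0.000263=1.1537
k=9 load: inc=0.000263, refl=0.000263·0.200000=0.0001; V=1.153481+0.000263+0.000053=1.1538
k=10 src: inc=0.000053, refl=0.000053·0.666667=0.0000; V=1.153745+0.000053+0.000035=1.1538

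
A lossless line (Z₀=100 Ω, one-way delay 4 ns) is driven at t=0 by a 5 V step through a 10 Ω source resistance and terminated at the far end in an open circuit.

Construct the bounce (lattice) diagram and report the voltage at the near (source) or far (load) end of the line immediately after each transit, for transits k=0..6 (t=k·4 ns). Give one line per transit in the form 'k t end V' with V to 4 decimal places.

0 0 source 4.5455
1 4 load 9.0909
2 8 source 5.3719
3 12 load 1.6529
4 16 source 4.6957
5 20 load 7.7385
6 24 source 5.2490

Γ_L=1.000000, Γ_S=-0.818182; launch V₁=5·100/110=4.545455
k=0 src: V=4.5455
k=1 load: inc=4.545455, refl=4.545455·1.000000=4.5455; V=0.000000+4.545455+4.545455=9.0909
k=2 src: inc=4.545455, refl=4.545455·-0.818182=-3.7190; V=4.545455+4.545455+-3.719008=5.3719
k=3 load: inc=-3.719008, refl=-3.719008·1.000000=-3.7190; V=9.090909+-3.719008+-3.719008=1.6529
k=4 src: inc=-3.719008, refl=-3.719008·-0.818182=3.0428; V=5.371901+-3.719008+3.042825=4.6957
k=5 load: inc=3.042825, refl=3.042825·1.000000=3.0428; V=1.652893+3.042825+3.042825=7.7385
k=6 src: inc=3.042825, refl=3.042825·-0.818182=-2.4896; V=4.695718+3.042825+-2.489584=5.2490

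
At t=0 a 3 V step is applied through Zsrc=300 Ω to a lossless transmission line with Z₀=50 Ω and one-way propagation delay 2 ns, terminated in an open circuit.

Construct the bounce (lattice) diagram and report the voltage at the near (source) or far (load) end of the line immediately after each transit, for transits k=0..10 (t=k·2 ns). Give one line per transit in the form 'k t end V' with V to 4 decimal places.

Γ_L=1.000000, Γ_S=0.714286; launch V₁=3·50/350=0.428571
k=0 src: V=0.4286
k=1 load: inc=0.428571, refl=0.428571·1.000000=0.4286; V=0.000000+0.428571+0.428571=0.8571
k=2 src: inc=0.428571, refl=0.428571·0.714286=0.3061; V=0.428571+0.428571+0.306122=1.1633
k=3 load: inc=0.306122, refl=0.306122·1.000000=0.3061; V=0.857143+0.306122+0.306122=1.4694
k=4 src: inc=0.306122, refl=0.306122·0.714286=0.2187; V=1.163265+0.306122+0.218659=1.6880
k=5 load: inc=0.218659, refl=0.218659·1.000000=0.2187; V=1.469388+0.218659+0.218659=1.9067
k=6 src: inc=0.218659, refl=0.218659·0.714286=0.1562; V=1.688047+0.218659+0.156185=2.0629
k=7 load: inc=0.156185, refl=0.156185·1.000000=0.1562; V=1.906706+0.156185+0.156185=2.2191
k=8 src: inc=0.156185, refl=0.156185·0.714286=0.1116; V=2.062890+0.156185+0.111561=2.3306
k=9 load: inc=0.111561, refl=0.111561·1.000000=0.1116; V=2.219075+0.111561+0.111561=2.4422
k=10 src: inc=0.111561, refl=0.111561·0.714286=0.0797; V=2.330636+0.111561+0.079686=2.5219

0 0 source 0.4286
1 2 load 0.8571
2 4 source 1.1633
3 6 load 1.4694
4 8 source 1.6880
5 10 load 1.9067
6 12 source 2.0629
7 14 load 2.2191
8 16 source 2.3306
9 18 load 2.4422
10 20 source 2.5219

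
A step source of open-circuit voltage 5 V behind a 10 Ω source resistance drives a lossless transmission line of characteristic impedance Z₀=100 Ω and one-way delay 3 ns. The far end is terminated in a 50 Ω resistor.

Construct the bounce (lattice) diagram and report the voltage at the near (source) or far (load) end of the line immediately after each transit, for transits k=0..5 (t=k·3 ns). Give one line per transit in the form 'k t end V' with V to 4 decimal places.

0 0 source 4.5455
1 3 load 3.0303
2 6 source 4.2700
3 9 load 3.8567
4 12 source 4.1948
5 15 load 4.0821

Γ_L=-0.333333, Γ_S=-0.818182; launch V₁=5·100/110=4.545455
k=0 src: V=4.5455
k=1 load: inc=4.545455, refl=4.545455·-0.333333=-1.5152; V=0.000000+4.545455+-1.515152=3.0303
k=2 src: inc=-1.515152, refl=-1.515152·-0.818182=1.2397; V=4.545455+-1.515152+1.239669=4.2700
k=3 load: inc=1.239669, refl=1.239669·-0.333333=-0.4132; V=3.030303+1.239669+-0.413223=3.8567
k=4 src: inc=-0.413223, refl=-0.413223·-0.818182=0.3381; V=4.269972+-0.413223+0.338092=4.1948
k=5 load: inc=0.338092, refl=0.338092·-0.333333=-0.1127; V=3.856749+0.338092+-0.112697=4.0821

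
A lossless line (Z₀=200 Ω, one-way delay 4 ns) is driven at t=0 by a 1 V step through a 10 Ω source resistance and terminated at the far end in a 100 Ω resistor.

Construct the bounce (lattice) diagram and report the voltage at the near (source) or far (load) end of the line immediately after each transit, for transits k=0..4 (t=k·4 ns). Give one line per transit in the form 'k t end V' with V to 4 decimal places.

0 0 source 0.9524
1 4 load 0.6349
2 8 source 0.9221
3 12 load 0.8264
4 16 source 0.9130

Γ_L=-0.333333, Γ_S=-0.904762; launch V₁=1·200/210=0.952381
k=0 src: V=0.9524
k=1 load: inc=0.952381, refl=0.952381·-0.333333=-0.3175; V=0.000000+0.952381+-0.317460=0.6349
k=2 src: inc=-0.317460, refl=-0.317460·-0.904762=0.2872; V=0.952381+-0.317460+0.287226=0.9221
k=3 load: inc=0.287226, refl=0.287226·-0.333333=-0.0957; V=0.634921+0.287226+-0.095742=0.8264
k=4 src: inc=-0.095742, refl=-0.095742·-0.904762=0.0866; V=0.922147+-0.095742+0.086624=0.9130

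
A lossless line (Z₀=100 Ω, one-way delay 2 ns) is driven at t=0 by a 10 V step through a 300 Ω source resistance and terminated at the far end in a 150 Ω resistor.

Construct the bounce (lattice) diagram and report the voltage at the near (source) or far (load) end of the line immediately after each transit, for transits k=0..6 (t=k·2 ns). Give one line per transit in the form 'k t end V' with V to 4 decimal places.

0 0 source 2.5000
1 2 load 3.0000
2 4 source 3.2500
3 6 load 3.3000
4 8 source 3.3250
5 10 load 3.3300
6 12 source 3.3325

Γ_L=0.200000, Γ_S=0.500000; launch V₁=10·100/400=2.500000
k=0 src: V=2.5000
k=1 load: inc=2.500000, refl=2.500000·0.200000=0.5000; V=0.000000+2.500000+0.500000=3.0000
k=2 src: inc=0.500000, refl=0.500000·0.500000=0.2500; V=2.500000+0.500000+0.250000=3.2500
k=3 load: inc=0.250000, refl=0.250000·0.200000=0.0500; V=3.000000+0.250000+0.050000=3.3000
k=4 src: inc=0.050000, refl=0.050000·0.500000=0.0250; V=3.250000+0.050000+0.025000=3.3250
k=5 load: inc=0.025000, refl=0.025000·0.200000=0.0050; V=3.300000+0.025000+0.005000=3.3300
k=6 src: inc=0.005000, refl=0.005000·0.500000=0.0025; V=3.325000+0.005000+0.002500=3.3325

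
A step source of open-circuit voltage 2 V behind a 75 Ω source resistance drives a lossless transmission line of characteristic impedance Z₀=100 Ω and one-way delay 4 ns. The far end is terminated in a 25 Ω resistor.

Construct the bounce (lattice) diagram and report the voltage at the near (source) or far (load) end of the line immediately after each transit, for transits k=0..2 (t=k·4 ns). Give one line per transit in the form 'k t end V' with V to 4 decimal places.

Γ_L=-0.600000, Γ_S=-0.142857; launch V₁=2·100/175=1.142857
k=0 src: V=1.1429
k=1 load: inc=1.142857, refl=1.142857·-0.600000=-0.6857; V=0.000000+1.142857+-0.685714=0.4571
k=2 src: inc=-0.685714, refl=-0.685714·-0.142857=0.0980; V=1.142857+-0.685714+0.097959=0.5551

0 0 source 1.1429
1 4 load 0.4571
2 8 source 0.5551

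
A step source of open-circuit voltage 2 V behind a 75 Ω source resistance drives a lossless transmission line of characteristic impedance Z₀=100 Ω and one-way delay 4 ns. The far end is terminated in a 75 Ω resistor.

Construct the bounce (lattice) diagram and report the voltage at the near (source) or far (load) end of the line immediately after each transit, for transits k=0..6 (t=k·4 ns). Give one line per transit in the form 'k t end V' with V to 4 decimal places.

0 0 source 1.1429
1 4 load 0.9796
2 8 source 1.0029
3 12 load 0.9996
4 16 source 1.0001
5 20 load 1.0000
6 24 source 1.0000

Γ_L=-0.142857, Γ_S=-0.142857; launch V₁=2·100/175=1.142857
k=0 src: V=1.1429
k=1 load: inc=1.142857, refl=1.142857·-0.142857=-0.1633; V=0.000000+1.142857+-0.163265=0.9796
k=2 src: inc=-0.163265, refl=-0.163265·-0.142857=0.0233; V=1.142857+-0.163265+0.023324=1.0029
k=3 load: inc=0.023324, refl=0.023324·-0.142857=-0.0033; V=0.979592+0.023324+-0.003332=0.9996
k=4 src: inc=-0.003332, refl=-0.003332·-0.142857=0.0005; V=1.002915+-0.003332+0.000476=1.0001
k=5 load: inc=0.000476, refl=0.000476·-0.142857=-0.0001; V=0.999584+0.000476+-0.000068=1.0000
k=6 src: inc=-0.000068, refl=-0.000068·-0.142857=0.0000; V=1.000059+-0.000068+0.000010=1.0000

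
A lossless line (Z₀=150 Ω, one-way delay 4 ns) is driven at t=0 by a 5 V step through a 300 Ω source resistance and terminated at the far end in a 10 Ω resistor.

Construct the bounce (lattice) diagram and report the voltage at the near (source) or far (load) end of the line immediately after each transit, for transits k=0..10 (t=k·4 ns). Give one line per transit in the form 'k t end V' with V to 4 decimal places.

Γ_L=-0.875000, Γ_S=0.333333; launch V₁=5·150/450=1.666667
k=0 src: V=1.6667
k=1 load: inc=1.666667, refl=1.666667·-0.875000=-1.4583; V=0.000000+1.666667+-1.458333=0.2083
k=2 src: inc=-1.458333, refl=-1.458333·0.333333=-0.4861; V=1.666667+-1.458333+-0.486111=-0.2778
k=3 load: inc=-0.486111, refl=-0.486111·-0.875000=0.4253; V=0.208333+-0.486111+0.425347=0.1476
k=4 src: inc=0.425347, refl=0.425347·0.333333=0.1418; V=-0.277778+0.425347+0.141782=0.2894
k=5 load: inc=0.141782, refl=0.141782·-0.875000=-0.1241; V=0.147569+0.141782+-0.124060=0.1653
k=6 src: inc=-0.124060, refl=-0.124060·0.333333=-0.0414; V=0.289352+-0.124060+-0.041353=0.1239
k=7 load: inc=-0.041353, refl=-0.041353·-0.875000=0.0362; V=0.165292+-0.041353+0.036184=0.1601
k=8 src: inc=0.036184, refl=0.036184·0.333333=0.0121; V=0.123939+0.036184+0.012061=0.1722
k=9 load: inc=0.012061, refl=0.012061·-0.875000=-0.0106; V=0.160123+0.012061+-0.010554=0.1616
k=10 src: inc=-0.010554, refl=-0.010554·0.333333=-0.0035; V=0.172184+-0.010554+-0.003518=0.1581

0 0 source 1.6667
1 4 load 0.2083
2 8 source -0.2778
3 12 load 0.1476
4 16 source 0.2894
5 20 load 0.1653
6 24 source 0.1239
7 28 load 0.1601
8 32 source 0.1722
9 36 load 0.1616
10 40 source 0.1581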